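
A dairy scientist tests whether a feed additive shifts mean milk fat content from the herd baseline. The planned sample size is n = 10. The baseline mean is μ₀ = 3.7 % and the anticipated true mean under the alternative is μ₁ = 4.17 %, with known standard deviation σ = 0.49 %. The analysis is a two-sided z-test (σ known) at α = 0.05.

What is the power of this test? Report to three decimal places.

Standardized effect: d = |μ₁ − μ₀| / σ = |4.17 − 3.7| / 0.49 = 0.9592
Noncentrality parameter: δ = d·√n = 0.9592 × √10 = 3.0332
Critical value for a two-sided test at α = 0.05: z_{α/2} = 1.960.
Power = Φ(δ − 1.960) + Φ(−δ − 1.960) = Φ(1.073) + Φ(-4.993) = 0.8584 + 0.0000 = 0.8584.

Power ≈ 0.858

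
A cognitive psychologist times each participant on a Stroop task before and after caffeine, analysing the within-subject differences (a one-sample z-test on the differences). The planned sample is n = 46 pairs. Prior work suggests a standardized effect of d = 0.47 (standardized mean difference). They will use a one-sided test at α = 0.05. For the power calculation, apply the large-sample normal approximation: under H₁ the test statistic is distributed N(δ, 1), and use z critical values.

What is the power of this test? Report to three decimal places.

Power ≈ 0.939

Noncentrality parameter: δ = d·√n = 0.47 × √46 = 3.1877
Critical value for a one-sided test at α = 0.05: z_α = 1.645.
Power = Φ(δ − 1.645) = Φ(1.543) = 0.9386.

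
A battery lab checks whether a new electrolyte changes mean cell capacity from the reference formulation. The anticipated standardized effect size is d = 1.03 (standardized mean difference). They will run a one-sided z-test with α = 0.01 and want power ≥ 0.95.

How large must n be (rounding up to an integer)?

n = 15

Set Φ(δ − 2.326) = 0.95; then δ − 2.326 = Φ⁻¹(0.95) = 1.645, giving δ = 3.971.
δ = d·√n ⇒ n = (δ/d)² = (3.971 / 1.03)² = 14.87.
Round up to the next whole unit.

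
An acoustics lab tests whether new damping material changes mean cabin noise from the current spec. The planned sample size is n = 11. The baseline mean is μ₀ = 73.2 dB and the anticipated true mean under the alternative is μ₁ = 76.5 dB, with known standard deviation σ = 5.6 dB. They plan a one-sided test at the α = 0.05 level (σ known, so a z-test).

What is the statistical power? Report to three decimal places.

Power ≈ 0.622

Standardized effect: d = |μ₁ − μ₀| / σ = |76.5 − 73.2| / 5.6 = 0.5893
Noncentrality parameter: δ = d·√n = 0.5893 × √11 = 1.9544
Critical value for a one-sided test at α = 0.05: z_α = 1.645.
Power = P(Z > 1.645 − δ) = Φ(0.310) = 0.6216.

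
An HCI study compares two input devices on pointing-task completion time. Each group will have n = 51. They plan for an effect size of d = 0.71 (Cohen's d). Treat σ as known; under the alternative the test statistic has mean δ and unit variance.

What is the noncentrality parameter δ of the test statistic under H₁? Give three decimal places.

The noncentrality parameter scales effect size by the design's sample-size factor: δ = d·√(n/2) = 0.71 × √(51/2) = 3.5853

δ ≈ 3.585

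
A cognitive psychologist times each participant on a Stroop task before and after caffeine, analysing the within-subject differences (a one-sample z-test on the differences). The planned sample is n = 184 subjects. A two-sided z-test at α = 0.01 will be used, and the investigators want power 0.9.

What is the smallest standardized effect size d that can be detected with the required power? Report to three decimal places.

Required noncentrality: δ = z_{0.005} + z_{0.10} = 2.576 + 1.282 = 3.857.
(The second rejection-region term Φ(−δ − z_{α/2}) is negligible and dropped.)
δ = d·√n ⇒ d = δ/√n = 3.857/√184 = 0.2844.

d ≈ 0.284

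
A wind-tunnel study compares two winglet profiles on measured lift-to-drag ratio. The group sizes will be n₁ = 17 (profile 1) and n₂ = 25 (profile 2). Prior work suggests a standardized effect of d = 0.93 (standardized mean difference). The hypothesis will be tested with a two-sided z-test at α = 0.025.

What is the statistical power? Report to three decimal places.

Power ≈ 0.763

Noncentrality parameter: δ = d / √(1/n₁ + 1/n₂) = 0.93 / √(1/17 + 1/25) = 2.9584
Two-sided α = 0.025 → critical value z_{0.0125} = 2.241.
Power = Φ(δ − 2.241) + Φ(−δ − 2.241) = Φ(0.717) + Φ(-5.200) = 0.7633 + 0.0000 = 0.7633.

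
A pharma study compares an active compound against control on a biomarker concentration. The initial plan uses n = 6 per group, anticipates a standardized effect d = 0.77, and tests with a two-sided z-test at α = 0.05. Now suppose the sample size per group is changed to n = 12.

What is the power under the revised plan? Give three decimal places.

Power ≈ 0.471

With n = 12 per group: δ = d·√(n/2) = 0.77 × √(12/2) = 1.8861. Critical value z_{0.025} = 1.960.
Revised power = Φ(δ − 1.960) + Φ(−δ − 1.960) = Φ(-0.074) + Φ(-3.846) = 0.4706 + 0.0001 = 0.4706.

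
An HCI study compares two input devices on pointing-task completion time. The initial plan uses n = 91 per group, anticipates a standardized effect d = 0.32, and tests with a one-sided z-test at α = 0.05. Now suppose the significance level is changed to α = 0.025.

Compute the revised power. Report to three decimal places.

δ = d·√(n/2) = 0.32 × √(91/2) = 2.1585 (unchanged). New critical value: z_{0.025} = 1.960.
Revised power = P(Z > 1.960 − δ) = Φ(0.199) = 0.5787.

Power ≈ 0.579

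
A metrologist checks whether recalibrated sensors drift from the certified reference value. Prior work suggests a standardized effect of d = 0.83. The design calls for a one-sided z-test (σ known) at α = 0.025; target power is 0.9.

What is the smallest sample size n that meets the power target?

n = 16

Set Φ(δ − 1.960) = 0.9; then δ − 1.960 = Φ⁻¹(0.9) = 1.282, giving δ = 3.242.
δ = d·√n ⇒ n = (δ/d)² = (3.242 / 0.83)² = 15.25.
Rounding up, n = 16.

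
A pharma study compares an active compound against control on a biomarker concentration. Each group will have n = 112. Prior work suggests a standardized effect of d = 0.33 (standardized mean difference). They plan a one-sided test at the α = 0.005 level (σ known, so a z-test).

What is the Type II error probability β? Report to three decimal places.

β ≈ 0.542

Noncentrality parameter: δ = d·√(n/2) = 0.33 × √(112/2) = 2.4695
Critical value for a one-sided test at α = 0.005: z_α = 2.576.
Power = Φ(δ − 2.576) = Φ(-0.106) = 0.4577.
Type II error: β = 1 − power = 1 − 0.4577 = 0.5423.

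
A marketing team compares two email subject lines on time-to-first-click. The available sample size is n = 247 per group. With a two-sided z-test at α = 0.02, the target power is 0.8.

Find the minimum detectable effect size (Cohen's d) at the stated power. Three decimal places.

Required noncentrality: δ = z_{0.01} + z_{0.20} = 2.326 + 0.842 = 3.168.
(The second rejection-region term Φ(−δ − z_{α/2}) is negligible and dropped.)
δ = d·√(n/2) ⇒ d = δ/√(n/2) = 3.168/√(247/2) = 0.2851.

d ≈ 0.285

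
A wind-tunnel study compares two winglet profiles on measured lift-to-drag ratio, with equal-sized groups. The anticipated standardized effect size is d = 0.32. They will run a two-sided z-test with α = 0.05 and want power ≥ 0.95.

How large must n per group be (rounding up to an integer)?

n = 254 per group

For power 0.95 need Φ(δ − z_{0.025}) = 0.95, so δ = z_{0.025} + z_{0.05} = 1.960 + 1.645 = 3.605.
(The Φ(−δ − z_{α/2}) term is vanishingly small for δ > 0 and is dropped in the standard sample-size formula.)
δ = d·√(n/2) ⇒ n = 2(δ/d)² = 2 × (3.605 / 0.32)² = 253.80.
Round up to the next whole unit.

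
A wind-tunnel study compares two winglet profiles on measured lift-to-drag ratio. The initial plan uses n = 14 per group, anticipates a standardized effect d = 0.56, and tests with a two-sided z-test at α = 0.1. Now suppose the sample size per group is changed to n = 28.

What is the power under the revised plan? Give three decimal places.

With n = 28 per group: δ = d·√(n/2) = 0.56 × √(28/2) = 2.0953. Critical value z_{0.05} = 1.645.
Revised power = Φ(δ − 1.645) + Φ(−δ − 1.645) = Φ(0.450) + Φ(-3.740) = 0.6738 + 0.0001 = 0.6739.

Power ≈ 0.674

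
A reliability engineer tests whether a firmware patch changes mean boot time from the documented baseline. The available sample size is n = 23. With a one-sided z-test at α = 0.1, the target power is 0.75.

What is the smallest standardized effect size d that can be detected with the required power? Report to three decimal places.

d ≈ 0.408

Required noncentrality: δ = z_{0.1} + z_{0.25} = 1.282 + 0.674 = 1.956.
δ = d·√n ⇒ d = δ/√n = 1.956/√23 = 0.4079.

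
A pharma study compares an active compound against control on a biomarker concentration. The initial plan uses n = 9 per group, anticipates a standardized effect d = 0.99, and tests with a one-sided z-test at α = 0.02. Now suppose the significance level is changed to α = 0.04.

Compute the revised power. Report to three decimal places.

Power ≈ 0.637

δ = d·√(n/2) = 0.99 × √(9/2) = 2.1001 (unchanged). New critical value: z_{0.04} = 1.751.
Revised power = P(Z > 1.751 − δ) = Φ(0.349) = 0.6366.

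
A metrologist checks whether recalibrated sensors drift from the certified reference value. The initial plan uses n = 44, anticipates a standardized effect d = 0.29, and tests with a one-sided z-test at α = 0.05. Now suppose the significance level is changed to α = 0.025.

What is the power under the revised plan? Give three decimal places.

δ = d·√n = 0.29 × √44 = 1.9236 (unchanged). New critical value: z_{0.025} = 1.960.
Revised power = P(Z > 1.960 − δ) = Φ(-0.036) = 0.4855.

Power ≈ 0.486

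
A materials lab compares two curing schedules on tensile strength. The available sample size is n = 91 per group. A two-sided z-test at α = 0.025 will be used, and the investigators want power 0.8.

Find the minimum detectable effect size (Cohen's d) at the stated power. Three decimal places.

Need Φ(δ − 2.241) = 0.8, so δ = 2.241 + 0.842 = 3.083.
(Lower-tail contribution to power is negligible for δ > 0.)
δ = d·√(n/2) ⇒ d = δ/√(n/2) = 3.083/√(91/2) = 0.4571.

d ≈ 0.457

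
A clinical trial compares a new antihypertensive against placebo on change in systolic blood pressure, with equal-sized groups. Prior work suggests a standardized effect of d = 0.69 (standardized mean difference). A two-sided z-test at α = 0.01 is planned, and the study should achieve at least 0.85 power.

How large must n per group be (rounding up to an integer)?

n = 55 per group

For power 0.85 need Φ(δ − z_{0.005}) = 0.85, so δ = z_{0.005} + z_{0.15} = 2.576 + 1.036 = 3.612.
(Ignoring the negligible lower-tail rejection probability gives the usual closed-form inversion.)
δ = d·√(n/2) ⇒ n = 2(δ/d)² = 2 × (3.612 / 0.69)² = 54.81.
Round up to the next whole unit.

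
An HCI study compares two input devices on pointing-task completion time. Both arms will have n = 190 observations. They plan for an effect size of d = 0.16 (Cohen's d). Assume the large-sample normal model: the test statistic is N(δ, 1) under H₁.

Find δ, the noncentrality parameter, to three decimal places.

The noncentrality parameter scales effect size by the design's sample-size factor: δ = d·√(n/2) = 0.16 × √(190/2) = 1.5595

δ ≈ 1.559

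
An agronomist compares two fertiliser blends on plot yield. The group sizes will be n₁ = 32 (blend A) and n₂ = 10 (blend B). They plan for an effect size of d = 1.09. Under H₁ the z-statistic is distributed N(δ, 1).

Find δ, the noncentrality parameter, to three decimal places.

δ = d / √(1/n₁ + 1/n₂) = 1.09 / √(1/32 + 1/10) = 3.0087

δ ≈ 3.009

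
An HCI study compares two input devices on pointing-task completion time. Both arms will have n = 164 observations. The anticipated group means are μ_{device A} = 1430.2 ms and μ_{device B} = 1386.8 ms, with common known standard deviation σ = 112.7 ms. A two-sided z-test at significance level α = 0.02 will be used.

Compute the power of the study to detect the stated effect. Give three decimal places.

Power ≈ 0.877

Standardized effect: d = |μ_{device A} − μ_{device B}| / σ = |1430.2 − 1386.8| / 112.7 = 0.3851
Noncentrality parameter: δ = d·√(n/2) = 0.3851 × √(164/2) = 3.4872
Critical value for a two-sided test at α = 0.02: z_{α/2} = 2.326.
Power = Φ(δ − 2.326) + Φ(−δ − 2.326) = Φ(1.161) + Φ(-5.814) = 0.8771 + 0.0000 = 0.8771.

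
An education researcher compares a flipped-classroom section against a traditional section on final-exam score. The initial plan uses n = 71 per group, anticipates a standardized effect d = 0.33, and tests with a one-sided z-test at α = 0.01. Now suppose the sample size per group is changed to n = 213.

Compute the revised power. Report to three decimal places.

With n = 213 per group: δ = d·√(n/2) = 0.33 × √(213/2) = 3.4056. Critical value z_{0.01} = 2.326.
Revised power = Φ(δ − 2.326) = Φ(1.079) = 0.8598.

Power ≈ 0.860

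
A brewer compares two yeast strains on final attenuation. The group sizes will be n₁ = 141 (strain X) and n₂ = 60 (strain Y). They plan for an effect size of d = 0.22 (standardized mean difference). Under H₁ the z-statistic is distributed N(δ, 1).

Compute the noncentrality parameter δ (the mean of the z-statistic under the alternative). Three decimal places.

δ ≈ 1.427

The noncentrality parameter scales effect size by the design's sample-size factor: δ = d / √(1/n₁ + 1/n₂) = 0.22 / √(1/141 + 1/60) = 1.4273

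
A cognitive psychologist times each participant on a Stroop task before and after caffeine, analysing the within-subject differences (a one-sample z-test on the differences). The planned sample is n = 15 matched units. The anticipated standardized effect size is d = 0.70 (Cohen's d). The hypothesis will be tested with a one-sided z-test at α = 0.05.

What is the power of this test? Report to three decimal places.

Power ≈ 0.857

Noncentrality parameter: δ = d·√n = 0.70 × √15 = 2.7111
One-sided α = 0.05 → critical value z_{0.05} = 1.645.
Power = P(Z > 1.645 − δ) = Φ(1.066) = 0.8568.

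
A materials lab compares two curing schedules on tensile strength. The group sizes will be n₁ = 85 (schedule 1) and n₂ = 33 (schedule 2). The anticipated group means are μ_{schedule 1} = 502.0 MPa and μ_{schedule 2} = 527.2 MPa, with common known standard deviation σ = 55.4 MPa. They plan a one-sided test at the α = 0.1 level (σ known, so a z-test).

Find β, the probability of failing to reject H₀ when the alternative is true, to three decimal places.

Standardized effect: d = |μ_{schedule 1} − μ_{schedule 2}| / σ = |502.0 − 527.2| / 55.4 = 0.4549
Noncentrality parameter: δ = d / √(1/n₁ + 1/n₂) = 0.4549 / √(1/85 + 1/33) = 2.2178
Critical value for a one-sided test at α = 0.1: z_α = 1.282.
Power = P(Z > 1.282 − δ) = Φ(0.936) = 0.8254.
Type II error: β = 1 − power = 1 − 0.8254 = 0.1746.

β ≈ 0.175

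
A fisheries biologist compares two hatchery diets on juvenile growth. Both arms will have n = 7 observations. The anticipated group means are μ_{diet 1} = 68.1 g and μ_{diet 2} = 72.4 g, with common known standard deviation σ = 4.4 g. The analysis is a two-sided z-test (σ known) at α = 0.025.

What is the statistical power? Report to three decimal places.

Standardized effect: d = |μ_{diet 1} − μ_{diet 2}| / σ = |68.1 − 72.4| / 4.4 = 0.9773
Noncentrality parameter: δ = d·√(n/2) = 0.9773 × √(7/2) = 1.8283
Two-sided α = 0.025 → critical value z_{0.0125} = 2.241.
Power = Φ(δ − 2.241) + Φ(−δ − 2.241) = Φ(-0.413) + Φ(-4.070) = 0.3398 + 0.0000 = 0.3398.

Power ≈ 0.340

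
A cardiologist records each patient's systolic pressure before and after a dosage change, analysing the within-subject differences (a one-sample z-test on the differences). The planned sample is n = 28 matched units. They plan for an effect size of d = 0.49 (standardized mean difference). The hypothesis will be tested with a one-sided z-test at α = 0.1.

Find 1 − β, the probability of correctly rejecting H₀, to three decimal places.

Noncentrality parameter: δ = d·√n = 0.49 × √28 = 2.5928
One-sided α = 0.1 → critical value z_{0.1} = 1.282.
Power = Φ(δ − 1.282) = Φ(1.311) = 0.9051.

Power ≈ 0.905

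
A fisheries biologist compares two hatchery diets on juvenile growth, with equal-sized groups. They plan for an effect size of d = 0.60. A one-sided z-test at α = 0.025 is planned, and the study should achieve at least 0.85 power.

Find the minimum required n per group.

n = 50 per group

Set Φ(δ − 1.960) = 0.85; then δ − 1.960 = Φ⁻¹(0.85) = 1.036, giving δ = 2.996.
δ = d·√(n/2) ⇒ n = 2(δ/d)² = 2 × (2.996 / 0.60)² = 49.88.
Round up to the next whole unit.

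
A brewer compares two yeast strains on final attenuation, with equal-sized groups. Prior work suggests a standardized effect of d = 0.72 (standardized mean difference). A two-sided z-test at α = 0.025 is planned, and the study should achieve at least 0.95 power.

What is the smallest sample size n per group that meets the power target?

For power 0.95 need Φ(δ − z_{0.0125}) = 0.95, so δ = z_{0.0125} + z_{0.05} = 2.241 + 1.645 = 3.886.
(Ignoring the negligible lower-tail rejection probability gives the usual closed-form inversion.)
δ = d·√(n/2) ⇒ n = 2(δ/d)² = 2 × (3.886 / 0.72)² = 58.27.
Rounding up, n = 59 per group.

n = 59 per group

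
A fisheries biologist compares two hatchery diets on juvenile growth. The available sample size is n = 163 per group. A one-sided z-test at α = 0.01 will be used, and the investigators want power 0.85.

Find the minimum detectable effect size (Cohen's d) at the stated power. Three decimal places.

d ≈ 0.372

Need Φ(δ − 2.326) = 0.85, so δ = 2.326 + 1.036 = 3.363.
δ = d·√(n/2) ⇒ d = δ/√(n/2) = 3.363/√(163/2) = 0.3725.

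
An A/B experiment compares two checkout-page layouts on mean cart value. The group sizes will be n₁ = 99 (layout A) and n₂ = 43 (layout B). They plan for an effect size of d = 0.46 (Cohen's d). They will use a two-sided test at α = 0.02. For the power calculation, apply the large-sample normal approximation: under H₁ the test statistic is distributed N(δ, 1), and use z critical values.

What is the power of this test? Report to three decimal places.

Noncentrality parameter: δ = d / √(1/n₁ + 1/n₂) = 0.46 / √(1/99 + 1/43) = 2.5186
Two-sided α = 0.02 → critical value z_{0.01} = 2.326.
Power = Φ(δ − 2.326) + Φ(−δ − 2.326) = Φ(0.192) + Φ(-4.845) = 0.5762 + 0.0000 = 0.5762.

Power ≈ 0.576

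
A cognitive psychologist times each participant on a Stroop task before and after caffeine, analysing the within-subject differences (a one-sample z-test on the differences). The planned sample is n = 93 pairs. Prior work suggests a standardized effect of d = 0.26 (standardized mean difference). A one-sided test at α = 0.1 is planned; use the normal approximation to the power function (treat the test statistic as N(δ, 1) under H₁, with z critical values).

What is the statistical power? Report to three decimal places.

Noncentrality parameter: δ = d·√n = 0.26 × √93 = 2.5073
One-sided α = 0.1 → critical value z_{0.1} = 1.282.
Power = Φ(δ − 1.282) = Φ(1.226) = 0.8899.

Power ≈ 0.890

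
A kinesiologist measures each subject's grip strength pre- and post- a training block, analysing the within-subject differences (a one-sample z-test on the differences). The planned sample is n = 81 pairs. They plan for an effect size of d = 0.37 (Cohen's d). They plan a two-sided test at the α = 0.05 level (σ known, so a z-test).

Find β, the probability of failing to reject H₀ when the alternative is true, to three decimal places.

β ≈ 0.085

Noncentrality parameter: δ = d·√n = 0.37 × √81 = 3.3300
Critical value for a two-sided test at α = 0.05: z_{α/2} = 1.960.
Power = Φ(δ − 1.960) + Φ(−δ − 1.960) = Φ(1.370) + Φ(-5.290) = 0.9147 + 0.0000 = 0.9147.
Type II error: β = 1 − power = 1 − 0.9147 = 0.0853.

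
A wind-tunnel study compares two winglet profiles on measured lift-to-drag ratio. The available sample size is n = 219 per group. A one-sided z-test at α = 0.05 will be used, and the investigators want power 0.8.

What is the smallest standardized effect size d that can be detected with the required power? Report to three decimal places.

Need Φ(δ − 1.645) = 0.8, so δ = 1.645 + 0.842 = 2.486.
δ = d·√(n/2) ⇒ d = δ/√(n/2) = 2.486/√(219/2) = 0.2376.

d ≈ 0.238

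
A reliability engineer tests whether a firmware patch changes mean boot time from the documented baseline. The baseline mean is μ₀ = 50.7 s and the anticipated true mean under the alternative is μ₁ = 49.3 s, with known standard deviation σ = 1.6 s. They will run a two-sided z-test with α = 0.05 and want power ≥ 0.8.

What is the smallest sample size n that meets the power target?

Standardized effect: d = |μ₁ − μ₀| / σ = |49.3 − 50.7| / 1.6 = 0.8750
For power 0.8 need Φ(δ − z_{0.025}) = 0.8, so δ = z_{0.025} + z_{0.20} = 1.960 + 0.842 = 2.802.
(The Φ(−δ − z_{α/2}) term is vanishingly small for δ > 0 and is dropped in the standard sample-size formula.)
δ = d·√n ⇒ n = (δ/d)² = (2.802 / 0.8750)² = 10.25.
Rounding up, n = 11.

n = 11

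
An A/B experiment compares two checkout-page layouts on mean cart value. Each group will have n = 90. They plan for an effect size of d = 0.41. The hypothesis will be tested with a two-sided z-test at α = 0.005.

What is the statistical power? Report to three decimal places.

Noncentrality parameter: δ = d·√(n/2) = 0.41 × √(90/2) = 2.7504
Critical value for a two-sided test at α = 0.005: z_{α/2} = 2.807.
Power = Φ(δ − 2.807) + Φ(−δ − 2.807) = Φ(-0.057) + Φ(-5.557) = 0.4774 + 0.0000 = 0.4774.

Power ≈ 0.477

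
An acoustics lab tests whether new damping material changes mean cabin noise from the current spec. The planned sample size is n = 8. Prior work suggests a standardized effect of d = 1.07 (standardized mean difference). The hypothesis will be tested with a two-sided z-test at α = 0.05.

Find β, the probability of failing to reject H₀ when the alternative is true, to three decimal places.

Noncentrality parameter: δ = d·√n = 1.07 × √8 = 3.0264
Critical value for a two-sided test at α = 0.05: z_{α/2} = 1.960.
Power = Φ(δ − 1.960) + Φ(−δ − 1.960) = Φ(1.066) + Φ(-4.986) = 0.8569 + 0.0000 = 0.8569.
Type II error: β = 1 − power = 1 − 0.8569 = 0.1431.

β ≈ 0.143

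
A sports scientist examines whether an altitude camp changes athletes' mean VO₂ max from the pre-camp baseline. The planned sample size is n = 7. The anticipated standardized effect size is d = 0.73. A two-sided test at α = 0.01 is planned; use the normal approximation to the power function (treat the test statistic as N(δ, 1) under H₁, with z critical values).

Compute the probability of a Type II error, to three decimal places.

Noncentrality parameter: δ = d·√n = 0.73 × √7 = 1.9314
Two-sided α = 0.01 → critical value z_{0.005} = 2.576.
Power = Φ(δ − 2.576) + Φ(−δ − 2.576) = Φ(-0.644) + Φ(-4.507) = 0.2596 + 0.0000 = 0.2597.
Type II error: β = 1 − power = 1 − 0.2597 = 0.7403.

β ≈ 0.740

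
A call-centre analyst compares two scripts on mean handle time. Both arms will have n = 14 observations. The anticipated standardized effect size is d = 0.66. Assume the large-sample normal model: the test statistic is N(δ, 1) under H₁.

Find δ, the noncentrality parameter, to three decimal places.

The noncentrality parameter scales effect size by the design's sample-size factor: δ = d·√(n/2) = 0.66 × √(14/2) = 1.7462

δ ≈ 1.746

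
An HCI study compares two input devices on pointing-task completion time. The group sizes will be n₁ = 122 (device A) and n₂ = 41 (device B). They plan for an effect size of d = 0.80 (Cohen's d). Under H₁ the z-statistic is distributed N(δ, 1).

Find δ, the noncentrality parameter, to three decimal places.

δ = d / √(1/n₁ + 1/n₂) = 0.80 / √(1/122 + 1/41) = 4.4317

δ ≈ 4.432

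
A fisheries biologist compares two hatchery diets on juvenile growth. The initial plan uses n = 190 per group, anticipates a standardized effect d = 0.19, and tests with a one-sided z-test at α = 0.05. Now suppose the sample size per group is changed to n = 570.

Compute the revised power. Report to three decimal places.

With n = 570 per group: δ = d·√(n/2) = 0.19 × √(570/2) = 3.2076. Critical value z_{0.05} = 1.645.
Revised power = Φ(δ − 1.645) = Φ(1.563) = 0.9409.

Power ≈ 0.941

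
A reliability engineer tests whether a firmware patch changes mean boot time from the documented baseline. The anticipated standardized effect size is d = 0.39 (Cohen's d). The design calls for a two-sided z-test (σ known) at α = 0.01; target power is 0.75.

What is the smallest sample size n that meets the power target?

n = 70

For power 0.75 need Φ(δ − z_{0.005}) = 0.75, so δ = z_{0.005} + z_{0.25} = 2.576 + 0.674 = 3.250.
(For δ > 0 the lower-tail rejection region contributes negligibly to power, so the one-term inversion is standard.)
δ = d·√n ⇒ n = (δ/d)² = (3.250 / 0.39)² = 69.46.
Round up to the next whole unit.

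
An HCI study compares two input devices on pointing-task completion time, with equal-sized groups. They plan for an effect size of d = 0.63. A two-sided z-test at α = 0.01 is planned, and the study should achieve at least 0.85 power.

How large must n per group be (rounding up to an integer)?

Set Φ(δ − 2.576) = 0.85; then δ − 2.576 = Φ⁻¹(0.85) = 1.036, giving δ = 3.612.
(For δ > 0 the lower-tail rejection region contributes negligibly to power, so the one-term inversion is standard.)
δ = d·√(n/2) ⇒ n = 2(δ/d)² = 2 × (3.612 / 0.63)² = 65.75.
Rounding up, n = 66 per group.

n = 66 per group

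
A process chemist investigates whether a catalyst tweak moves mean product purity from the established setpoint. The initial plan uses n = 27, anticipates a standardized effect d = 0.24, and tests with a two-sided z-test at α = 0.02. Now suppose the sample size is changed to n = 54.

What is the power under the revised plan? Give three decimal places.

With n = 54: δ = d·√n = 0.24 × √54 = 1.7636. Critical value z_{0.01} = 2.326.
Revised power = Φ(δ − 2.326) + Φ(−δ − 2.326) = Φ(-0.563) + Φ(-4.090) = 0.2868 + 0.0000 = 0.2868.

Power ≈ 0.287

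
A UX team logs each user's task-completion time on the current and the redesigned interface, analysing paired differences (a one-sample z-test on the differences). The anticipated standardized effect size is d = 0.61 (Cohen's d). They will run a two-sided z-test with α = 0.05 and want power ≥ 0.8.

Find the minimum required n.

Set Φ(δ − 1.960) = 0.8; then δ − 1.960 = Φ⁻¹(0.8) = 0.842, giving δ = 2.802.
(Ignoring the negligible lower-tail rejection probability gives the usual closed-form inversion.)
δ = d·√n ⇒ n = (δ/d)² = (2.802 / 0.61)² = 21.09.
Rounding up, n = 22.

n = 22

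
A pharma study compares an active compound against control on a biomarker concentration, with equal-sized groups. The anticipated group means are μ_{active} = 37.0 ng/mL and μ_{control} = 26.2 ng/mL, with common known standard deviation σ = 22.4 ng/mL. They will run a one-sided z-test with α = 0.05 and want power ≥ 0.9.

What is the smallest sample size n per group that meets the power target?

n = 74 per group

Standardized effect: d = |μ_{active} − μ_{control}| / σ = |37.0 − 26.2| / 22.4 = 0.4821
For power 0.9 need Φ(δ − z_{0.05}) = 0.9, so δ = z_{0.05} + z_{0.10} = 1.645 + 1.282 = 2.926.
δ = d·√(n/2) ⇒ n = 2(δ/d)² = 2 × (2.926 / 0.4821)² = 73.68.
Round up to the next whole unit.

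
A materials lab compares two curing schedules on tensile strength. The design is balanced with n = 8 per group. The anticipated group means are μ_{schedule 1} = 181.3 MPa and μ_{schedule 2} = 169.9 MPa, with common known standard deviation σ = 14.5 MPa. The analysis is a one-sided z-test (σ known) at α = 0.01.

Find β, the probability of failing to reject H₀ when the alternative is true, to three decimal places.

Standardized effect: d = |μ_{schedule 1} − μ_{schedule 2}| / σ = |181.3 − 169.9| / 14.5 = 0.7862
Noncentrality parameter: δ = d·√(n/2) = 0.7862 × √(8/2) = 1.5724
One-sided α = 0.01 → critical value z_{0.01} = 2.326.
Power = P(Z > 2.326 − δ) = Φ(-0.754) = 0.2254.
Type II error: β = 1 − power = 1 − 0.2254 = 0.7746.

β ≈ 0.775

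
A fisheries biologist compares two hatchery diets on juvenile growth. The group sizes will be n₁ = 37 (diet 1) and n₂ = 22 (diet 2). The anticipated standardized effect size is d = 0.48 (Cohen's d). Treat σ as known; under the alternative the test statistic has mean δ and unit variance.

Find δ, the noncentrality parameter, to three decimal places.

The noncentrality parameter scales effect size by the design's sample-size factor: δ = d / √(1/n₁ + 1/n₂) = 0.48 / √(1/37 + 1/22) = 1.7829

δ ≈ 1.783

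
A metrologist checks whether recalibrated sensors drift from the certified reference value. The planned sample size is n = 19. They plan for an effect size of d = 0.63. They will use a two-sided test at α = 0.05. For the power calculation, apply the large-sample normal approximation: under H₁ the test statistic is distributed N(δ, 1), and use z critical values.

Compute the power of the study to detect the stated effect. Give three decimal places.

Noncentrality parameter: δ = d·√n = 0.63 × √19 = 2.7461
Two-sided α = 0.05 → critical value z_{0.025} = 1.960.
Power = Φ(δ − 1.960) + Φ(−δ − 1.960) = Φ(0.786) + Φ(-4.706) = 0.7841 + 0.0000 = 0.7841.

Power ≈ 0.784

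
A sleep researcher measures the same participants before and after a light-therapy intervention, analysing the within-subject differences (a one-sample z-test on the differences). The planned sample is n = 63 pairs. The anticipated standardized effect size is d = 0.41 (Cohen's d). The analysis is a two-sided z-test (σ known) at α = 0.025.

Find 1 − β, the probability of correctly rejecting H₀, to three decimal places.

Noncentrality parameter: δ = d·√n = 0.41 × √63 = 3.2543
Critical value for a two-sided test at α = 0.025: z_{α/2} = 2.241.
Power = Φ(δ − 2.241) + Φ(−δ − 2.241) = Φ(1.013) + Φ(-5.496) = 0.8444 + 0.0000 = 0.8444.

Power ≈ 0.844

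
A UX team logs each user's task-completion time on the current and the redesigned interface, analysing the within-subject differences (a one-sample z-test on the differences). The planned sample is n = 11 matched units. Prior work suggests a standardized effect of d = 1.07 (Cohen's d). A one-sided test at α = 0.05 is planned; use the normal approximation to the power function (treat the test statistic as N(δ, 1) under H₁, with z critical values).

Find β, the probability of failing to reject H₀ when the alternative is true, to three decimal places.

β ≈ 0.028

Noncentrality parameter: δ = d·√n = 1.07 × √11 = 3.5488
Critical value for a one-sided test at α = 0.05: z_α = 1.645.
Power = P(Z > 1.645 − δ) = Φ(1.904) = 0.9715.
Type II error: β = 1 − power = 1 − 0.9715 = 0.0285.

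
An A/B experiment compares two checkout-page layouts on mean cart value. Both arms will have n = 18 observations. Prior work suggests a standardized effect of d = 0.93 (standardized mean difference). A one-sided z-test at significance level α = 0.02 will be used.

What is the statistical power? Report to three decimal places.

Power ≈ 0.769

Noncentrality parameter: δ = d·√(n/2) = 0.93 × √(18/2) = 2.7900
Critical value for a one-sided test at α = 0.02: z_α = 2.054.
Power = Φ(δ − 2.054) = Φ(0.736) = 0.7692.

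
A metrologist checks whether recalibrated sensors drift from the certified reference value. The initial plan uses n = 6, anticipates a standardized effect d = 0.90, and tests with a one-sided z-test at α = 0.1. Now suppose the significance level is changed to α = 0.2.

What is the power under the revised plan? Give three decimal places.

Power ≈ 0.914

δ = d·√n = 0.90 × √6 = 2.2045 (unchanged). New critical value: z_{0.2} = 0.842.
Revised power = P(Z > 0.842 − δ) = Φ(1.363) = 0.9135.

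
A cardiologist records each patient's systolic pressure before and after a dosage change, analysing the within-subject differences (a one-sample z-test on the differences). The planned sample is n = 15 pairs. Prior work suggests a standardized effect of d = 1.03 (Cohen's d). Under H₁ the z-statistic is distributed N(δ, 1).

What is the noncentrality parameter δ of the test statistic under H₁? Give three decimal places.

δ = d·√n = 1.03 × √15 = 3.9892

δ ≈ 3.989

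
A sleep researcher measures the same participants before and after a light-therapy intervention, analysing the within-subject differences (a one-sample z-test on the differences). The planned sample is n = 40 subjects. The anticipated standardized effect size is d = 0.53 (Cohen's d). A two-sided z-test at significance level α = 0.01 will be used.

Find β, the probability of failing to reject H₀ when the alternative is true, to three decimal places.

Noncentrality parameter: δ = d·√n = 0.53 × √40 = 3.3520
Two-sided α = 0.01 → critical value z_{0.005} = 2.576.
Power = Φ(δ − 2.576) + Φ(−δ − 2.576) = Φ(0.776) + Φ(-5.928) = 0.7812 + 0.0000 = 0.7812.
Type II error: β = 1 − power = 1 − 0.7812 = 0.2188.

β ≈ 0.219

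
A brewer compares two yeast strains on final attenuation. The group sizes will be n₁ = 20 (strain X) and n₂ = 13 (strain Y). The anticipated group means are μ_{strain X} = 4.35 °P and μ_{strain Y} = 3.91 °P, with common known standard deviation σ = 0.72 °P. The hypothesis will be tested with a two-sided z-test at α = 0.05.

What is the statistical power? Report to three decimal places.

Power ≈ 0.403

Standardized effect: d = |μ_{strain X} − μ_{strain Y}| / σ = |4.35 − 3.91| / 0.72 = 0.6111
Noncentrality parameter: δ = d / √(1/n₁ + 1/n₂) = 0.6111 / √(1/20 + 1/13) = 1.7153
Two-sided α = 0.05 → critical value z_{0.025} = 1.960.
Power = Φ(δ − 1.960) + Φ(−δ − 1.960) = Φ(-0.245) + Φ(-3.675) = 0.4034 + 0.0001 = 0.4035.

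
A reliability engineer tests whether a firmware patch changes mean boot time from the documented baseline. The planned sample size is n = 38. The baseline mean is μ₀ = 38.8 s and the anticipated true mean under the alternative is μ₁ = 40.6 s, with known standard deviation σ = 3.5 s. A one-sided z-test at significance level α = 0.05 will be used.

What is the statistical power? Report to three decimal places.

Power ≈ 0.936

Standardized effect: d = |μ₁ − μ₀| / σ = |40.6 − 38.8| / 3.5 = 0.5143
Noncentrality parameter: δ = d·√n = 0.5143 × √38 = 3.1703
Critical value for a one-sided test at α = 0.05: z_α = 1.645.
Power = P(Z > 1.645 − δ) = Φ(1.525) = 0.9364.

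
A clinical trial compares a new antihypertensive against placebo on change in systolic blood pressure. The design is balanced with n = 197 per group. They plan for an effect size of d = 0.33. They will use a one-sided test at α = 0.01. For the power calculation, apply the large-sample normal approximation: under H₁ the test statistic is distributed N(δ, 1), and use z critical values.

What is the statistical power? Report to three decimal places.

Power ≈ 0.829

Noncentrality parameter: δ = d·√(n/2) = 0.33 × √(197/2) = 3.2752
One-sided α = 0.01 → critical value z_{0.01} = 2.326.
Power = P(Z > 2.326 − δ) = Φ(0.949) = 0.8286.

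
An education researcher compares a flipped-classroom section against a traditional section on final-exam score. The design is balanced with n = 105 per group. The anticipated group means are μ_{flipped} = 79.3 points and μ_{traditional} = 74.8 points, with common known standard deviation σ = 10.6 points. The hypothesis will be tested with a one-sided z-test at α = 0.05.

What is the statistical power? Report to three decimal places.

Standardized effect: d = |μ_{flipped} − μ_{traditional}| / σ = |79.3 − 74.8| / 10.6 = 0.4245
Noncentrality parameter: λ = d·√(n/2) = 0.4245 × √(105/2) = 3.0760
Critical value for a one-sided test at α = 0.05: z_α = 1.645.
Power = P(Z > 1.645 − λ) = Φ(1.431) = 0.9238.

Power ≈ 0.924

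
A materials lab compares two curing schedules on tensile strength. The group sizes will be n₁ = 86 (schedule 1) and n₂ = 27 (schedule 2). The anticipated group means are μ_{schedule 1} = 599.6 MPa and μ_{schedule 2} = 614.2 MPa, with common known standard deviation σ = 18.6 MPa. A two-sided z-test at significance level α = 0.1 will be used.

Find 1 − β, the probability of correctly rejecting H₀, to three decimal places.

Standardized effect: d = |μ_{schedule 1} − μ_{schedule 2}| / σ = |599.6 − 614.2| / 18.6 = 0.7849
Noncentrality parameter: δ = d / √(1/n₁ + 1/n₂) = 0.7849 / √(1/86 + 1/27) = 3.5582
Two-sided α = 0.1 → critical value z_{0.05} = 1.645.
Power = Φ(δ − 1.645) + Φ(−δ − 1.645) = Φ(1.913) + Φ(-5.203) = 0.9721 + 0.0000 = 0.9721.

Power ≈ 0.972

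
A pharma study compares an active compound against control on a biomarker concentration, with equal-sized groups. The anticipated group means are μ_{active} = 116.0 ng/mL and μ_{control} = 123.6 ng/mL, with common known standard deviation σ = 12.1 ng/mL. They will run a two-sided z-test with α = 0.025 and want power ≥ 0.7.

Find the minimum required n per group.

n = 39 per group

Standardized effect: d = |μ_{active} − μ_{control}| / σ = |116.0 − 123.6| / 12.1 = 0.6281
For power 0.7 need Φ(δ − z_{0.0125}) = 0.7, so δ = z_{0.0125} + z_{0.30} = 2.241 + 0.524 = 2.766.
(The Φ(−δ − z_{α/2}) term is vanishingly small for δ > 0 and is dropped in the standard sample-size formula.)
δ = d·√(n/2) ⇒ n = 2(δ/d)² = 2 × (2.766 / 0.6281)² = 38.78.
Rounding up, n = 39 per group.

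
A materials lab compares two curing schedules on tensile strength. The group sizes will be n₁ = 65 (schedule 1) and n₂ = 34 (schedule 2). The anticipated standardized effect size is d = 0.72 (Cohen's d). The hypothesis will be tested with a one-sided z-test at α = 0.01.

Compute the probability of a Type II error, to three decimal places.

β ≈ 0.141

Noncentrality parameter: δ = d / √(1/n₁ + 1/n₂) = 0.72 / √(1/65 + 1/34) = 3.4018
One-sided α = 0.01 → critical value z_{0.01} = 2.326.
Power = P(Z > 2.326 − δ) = Φ(1.075) = 0.8589.
Type II error: β = 1 − power = 1 − 0.8589 = 0.1411.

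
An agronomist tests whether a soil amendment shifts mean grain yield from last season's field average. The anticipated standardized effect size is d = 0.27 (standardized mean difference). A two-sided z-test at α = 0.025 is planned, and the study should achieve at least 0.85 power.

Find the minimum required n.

For power 0.85 need Φ(δ − z_{0.0125}) = 0.85, so δ = z_{0.0125} + z_{0.15} = 2.241 + 1.036 = 3.278.
(For δ > 0 the lower-tail rejection region contributes negligibly to power, so the one-term inversion is standard.)
δ = d·√n ⇒ n = (δ/d)² = (3.278 / 0.27)² = 147.38.
Round up to the next whole unit.

n = 148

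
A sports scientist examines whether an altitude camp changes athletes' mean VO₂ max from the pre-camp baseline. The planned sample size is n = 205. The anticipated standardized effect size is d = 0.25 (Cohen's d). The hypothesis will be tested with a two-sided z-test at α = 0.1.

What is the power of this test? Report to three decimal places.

Noncentrality parameter: δ = d·√n = 0.25 × √205 = 3.5795
Critical value for a two-sided test at α = 0.1: z_{α/2} = 1.645.
Power = Φ(δ − 1.645) + Φ(−δ − 1.645) = Φ(1.935) + Φ(-5.224) = 0.9735 + 0.0000 = 0.9735.

Power ≈ 0.973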